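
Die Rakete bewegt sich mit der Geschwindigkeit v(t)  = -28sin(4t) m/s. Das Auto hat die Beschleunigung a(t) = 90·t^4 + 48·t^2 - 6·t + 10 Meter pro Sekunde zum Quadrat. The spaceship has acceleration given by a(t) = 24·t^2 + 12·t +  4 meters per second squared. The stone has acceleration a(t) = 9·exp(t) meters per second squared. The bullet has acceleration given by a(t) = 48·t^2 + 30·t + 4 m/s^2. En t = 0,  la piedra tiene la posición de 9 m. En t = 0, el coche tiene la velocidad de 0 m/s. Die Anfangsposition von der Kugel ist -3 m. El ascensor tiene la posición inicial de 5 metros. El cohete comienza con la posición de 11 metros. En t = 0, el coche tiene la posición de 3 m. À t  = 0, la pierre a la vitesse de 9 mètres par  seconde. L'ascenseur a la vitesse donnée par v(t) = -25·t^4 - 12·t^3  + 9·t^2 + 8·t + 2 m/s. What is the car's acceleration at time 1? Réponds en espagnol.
Tenemos la aceleración a(t) = 90·t^4 + 48·t^2 - 6·t + 10. Sustituyendo t = 1: a(1) = 142.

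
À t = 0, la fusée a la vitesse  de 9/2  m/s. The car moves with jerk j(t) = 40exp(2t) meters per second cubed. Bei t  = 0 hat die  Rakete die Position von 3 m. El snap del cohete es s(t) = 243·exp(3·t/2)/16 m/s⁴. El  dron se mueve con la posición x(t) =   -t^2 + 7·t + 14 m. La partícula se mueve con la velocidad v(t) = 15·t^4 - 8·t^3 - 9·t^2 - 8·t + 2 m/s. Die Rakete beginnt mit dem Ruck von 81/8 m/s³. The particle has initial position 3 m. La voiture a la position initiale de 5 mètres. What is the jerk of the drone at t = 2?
To solve this, we need to take 3 derivatives of our position equation x(t) = -t^2 + 7·t + 14. Taking d/dt of x(t), we find v(t) = 7 - 2·t. The derivative of velocity gives acceleration: a(t) = -2. The derivative of acceleration gives jerk: j(t) = 0. Using j(t) = 0 and substituting t = 2, we find j = 0.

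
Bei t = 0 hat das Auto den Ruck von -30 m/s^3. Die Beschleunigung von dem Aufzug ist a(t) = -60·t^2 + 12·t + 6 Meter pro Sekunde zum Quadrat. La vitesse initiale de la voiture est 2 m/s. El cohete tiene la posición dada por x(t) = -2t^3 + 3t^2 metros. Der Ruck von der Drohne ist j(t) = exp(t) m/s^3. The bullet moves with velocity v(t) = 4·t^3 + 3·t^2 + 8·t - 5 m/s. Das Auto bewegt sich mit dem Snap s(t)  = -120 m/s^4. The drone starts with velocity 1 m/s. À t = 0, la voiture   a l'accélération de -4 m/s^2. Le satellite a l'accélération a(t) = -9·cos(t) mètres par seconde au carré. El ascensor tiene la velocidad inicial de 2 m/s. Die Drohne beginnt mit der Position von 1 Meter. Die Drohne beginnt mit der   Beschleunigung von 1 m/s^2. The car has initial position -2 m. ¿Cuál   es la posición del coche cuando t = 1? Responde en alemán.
Um dies zu lösen, müssen wir 4 Stammfunktionen unserer Gleichung für den Snap s(t) = -120 finden. Mit ∫s(t)dt und Anwendung von j(0) = -30, finden wir j(t) = -120·t - 30. Mit ∫j(t)dt und Anwendung von a(0) = -4, finden wir a(t) = -60·t^2 - 30·t - 4. Die Stammfunktion von der Beschleunigung, mit v(0) = 2, ergibt die Geschwindigkeit: v(t) = -20·t^3 - 15·t^2 - 4·t + 2. Die Stammfunktion von der Geschwindigkeit ist die Position. Mit x(0) = -2 erhalten wir x(t) = -5·t^4 - 5·t^3 - 2·t^2 + 2·t - 2. Wir haben die Position x(t) = -5·t^4 - 5·t^3 - 2·t^2 + 2·t - 2. Durch Einsetzen von t = 1: x(1) = -12.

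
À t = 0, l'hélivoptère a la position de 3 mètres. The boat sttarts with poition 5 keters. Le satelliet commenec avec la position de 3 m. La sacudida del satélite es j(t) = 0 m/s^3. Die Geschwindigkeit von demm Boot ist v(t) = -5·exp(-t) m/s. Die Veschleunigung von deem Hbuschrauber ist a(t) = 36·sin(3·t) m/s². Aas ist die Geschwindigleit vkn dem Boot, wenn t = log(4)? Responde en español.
Tenemos la velocidad v(t) = -5·exp(-t). Sustituyendo t = log(4): v(log(4)) = -5/4.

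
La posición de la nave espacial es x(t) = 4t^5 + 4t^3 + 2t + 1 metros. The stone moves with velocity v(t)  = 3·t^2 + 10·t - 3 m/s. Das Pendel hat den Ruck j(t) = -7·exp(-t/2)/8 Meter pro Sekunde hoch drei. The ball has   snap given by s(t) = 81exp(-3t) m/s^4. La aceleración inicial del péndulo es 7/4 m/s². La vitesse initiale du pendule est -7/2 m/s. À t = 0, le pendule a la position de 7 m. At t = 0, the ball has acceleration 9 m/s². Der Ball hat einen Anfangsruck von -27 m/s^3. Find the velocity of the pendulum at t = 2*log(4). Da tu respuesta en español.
Debemos encontrar la antiderivada de nuestra ecuación de la sacudida j(t) = -7·exp(-t/2)/8 2 veces. Tomando ∫j(t)dt y aplicando a(0) = 7/4, encontramos a(t) = 7·exp(-t/2)/4. Tomando ∫a(t)dt y aplicando v(0) = -7/2, encontramos v(t) = -7·exp(-t/2)/2. Usando v(t) = -7·exp(-t/2)/2 y sustituyendo t = 2*log(4), encontramos v = -7/8.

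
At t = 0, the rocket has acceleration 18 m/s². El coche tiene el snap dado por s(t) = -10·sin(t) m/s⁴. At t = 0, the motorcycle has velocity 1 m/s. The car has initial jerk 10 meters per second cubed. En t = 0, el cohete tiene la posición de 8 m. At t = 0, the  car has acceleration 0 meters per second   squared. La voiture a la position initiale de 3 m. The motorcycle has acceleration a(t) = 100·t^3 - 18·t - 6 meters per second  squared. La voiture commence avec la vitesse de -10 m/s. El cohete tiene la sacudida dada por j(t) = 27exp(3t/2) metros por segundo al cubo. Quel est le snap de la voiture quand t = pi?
Nous avons le snap s(t) = -10·sin(t). En substituant t = pi: s(pi) = 0.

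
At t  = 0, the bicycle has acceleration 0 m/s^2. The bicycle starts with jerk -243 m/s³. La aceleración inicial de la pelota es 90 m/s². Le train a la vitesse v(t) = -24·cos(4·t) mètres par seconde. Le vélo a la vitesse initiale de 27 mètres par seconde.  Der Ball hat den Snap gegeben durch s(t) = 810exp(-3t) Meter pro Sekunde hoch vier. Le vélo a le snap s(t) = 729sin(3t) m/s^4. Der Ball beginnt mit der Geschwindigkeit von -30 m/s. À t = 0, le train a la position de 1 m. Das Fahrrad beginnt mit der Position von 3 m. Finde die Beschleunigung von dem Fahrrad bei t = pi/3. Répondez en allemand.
Wir müssen das Integral unserer Gleichung für den Snap s(t) = 729·sin(3·t) 2-mal finden. Das Integral von dem Snap, mit j(0) = -243, ergibt den Ruck: j(t) = -243·cos(3·t). Die Stammfunktion von dem Ruck ist die Beschleunigung. Mit a(0) = 0 erhalten wir a(t) = -81·sin(3·t). Aus der Gleichung für die Beschleunigung a(t) = -81·sin(3·t), setzen wir t = pi/3 ein und erhalten a = 0.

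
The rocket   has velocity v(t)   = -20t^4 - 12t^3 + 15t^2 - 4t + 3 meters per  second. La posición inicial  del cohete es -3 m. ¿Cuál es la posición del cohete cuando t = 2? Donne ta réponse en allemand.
Wir müssen unsere Gleichung für die Geschwindigkeit v(t) = -20·t^4 - 12·t^3 + 15·t^2 - 4·t + 3 1-mal integrieren. Durch Integration von der Geschwindigkeit und Verwendung der Anfangsbedingung x(0) = -3, erhalten wir x(t) = -4·t^5 - 3·t^4 + 5·t^3 - 2·t^2 + 3·t - 3. Aus der Gleichung für die Position x(t) = -4·t^5 - 3·t^4 + 5·t^3 - 2·t^2 + 3·t - 3, setzen wir t = 2 ein und erhalten x = -141.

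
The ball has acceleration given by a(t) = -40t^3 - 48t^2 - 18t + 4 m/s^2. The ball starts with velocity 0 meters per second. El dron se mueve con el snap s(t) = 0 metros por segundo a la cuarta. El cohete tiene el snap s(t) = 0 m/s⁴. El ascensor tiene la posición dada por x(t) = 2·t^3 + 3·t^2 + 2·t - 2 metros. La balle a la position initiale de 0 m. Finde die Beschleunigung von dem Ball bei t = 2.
Wir haben die Beschleunigung a(t) = -40·t^3 - 48·t^2 - 18·t + 4. Durch Einsetzen von t = 2: a(2) = -544.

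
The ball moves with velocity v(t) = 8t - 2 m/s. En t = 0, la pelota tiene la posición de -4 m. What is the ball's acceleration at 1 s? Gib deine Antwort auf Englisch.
Starting from velocity v(t) = 8·t - 2, we take 1 derivative. Taking d/dt of v(t), we find a(t) = 8. From the given acceleration equation a(t) = 8, we substitute t = 1 to get a = 8.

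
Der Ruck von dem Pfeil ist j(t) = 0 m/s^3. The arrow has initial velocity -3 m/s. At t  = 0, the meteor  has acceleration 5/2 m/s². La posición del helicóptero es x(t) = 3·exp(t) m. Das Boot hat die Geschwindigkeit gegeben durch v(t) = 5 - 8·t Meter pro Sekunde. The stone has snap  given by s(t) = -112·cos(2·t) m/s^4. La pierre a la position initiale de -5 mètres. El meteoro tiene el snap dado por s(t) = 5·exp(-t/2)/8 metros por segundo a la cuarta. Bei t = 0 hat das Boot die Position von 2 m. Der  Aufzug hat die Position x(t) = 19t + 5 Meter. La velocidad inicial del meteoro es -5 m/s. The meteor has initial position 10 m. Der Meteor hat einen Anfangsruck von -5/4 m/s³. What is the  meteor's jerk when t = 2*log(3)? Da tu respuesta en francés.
Nous devons intégrer notre équation du snap s(t) = 5·exp(-t/2)/8 1 fois. L'intégrale du snap, avec j(0) = -5/4, donne le jerk: j(t) = -5·exp(-t/2)/4. Nous avons le jerk j(t) = -5·exp(-t/2)/4. En substituant t = 2*log(3): j(2*log(3)) = -5/12.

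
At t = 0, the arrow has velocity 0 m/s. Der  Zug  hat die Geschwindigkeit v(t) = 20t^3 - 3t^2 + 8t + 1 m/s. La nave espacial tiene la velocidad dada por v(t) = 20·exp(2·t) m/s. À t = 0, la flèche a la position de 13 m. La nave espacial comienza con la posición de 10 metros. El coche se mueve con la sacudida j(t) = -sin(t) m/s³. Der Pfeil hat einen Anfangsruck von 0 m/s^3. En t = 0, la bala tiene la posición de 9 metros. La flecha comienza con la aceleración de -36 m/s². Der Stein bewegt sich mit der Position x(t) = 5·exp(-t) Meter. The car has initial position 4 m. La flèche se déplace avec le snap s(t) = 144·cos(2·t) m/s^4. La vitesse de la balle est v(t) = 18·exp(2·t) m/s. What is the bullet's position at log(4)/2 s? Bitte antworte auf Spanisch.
Partiendo de la velocidad v(t) = 18·exp(2·t), tomamos 1 integral. La antiderivada de la velocidad, con x(0) = 9, da la posición: x(t) = 9·exp(2·t). Usando x(t) = 9·exp(2·t) y sustituyendo t = log(4)/2, encontramos x = 36.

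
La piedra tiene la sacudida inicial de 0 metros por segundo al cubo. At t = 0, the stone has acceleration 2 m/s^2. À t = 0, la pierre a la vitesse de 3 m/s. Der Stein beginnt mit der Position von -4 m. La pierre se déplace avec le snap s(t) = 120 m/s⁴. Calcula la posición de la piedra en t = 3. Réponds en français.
Nous devons trouver la primitive de notre équation du snap s(t) = 120 4 fois. En prenant ∫s(t)dt et en appliquant j(0) = 0, nous trouvons j(t) = 120·t. En intégrant le jerk et en utilisant la condition initiale a(0) = 2, nous obtenons a(t) = 60·t^2 + 2. La primitive de l'accélération, avec v(0) = 3, donne la vitesse: v(t) = 20·t^3 + 2·t + 3. La primitive de la vitesse, avec x(0) = -4, donne la position: x(t) = 5·t^4 + t^2 + 3·t - 4. Nous avons la position x(t) = 5·t^4 + t^2 + 3·t - 4. En substituant t = 3: x(3) = 419.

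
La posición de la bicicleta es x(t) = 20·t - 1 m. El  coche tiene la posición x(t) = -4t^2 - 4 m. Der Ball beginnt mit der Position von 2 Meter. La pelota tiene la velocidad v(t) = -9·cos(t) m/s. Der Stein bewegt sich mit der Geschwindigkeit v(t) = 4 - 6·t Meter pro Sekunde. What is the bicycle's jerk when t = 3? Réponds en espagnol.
Debemos derivar nuestra ecuación de la posición x(t) = 20·t - 1 3 veces. La derivada de la posición da la velocidad: v(t) = 20. Derivando la velocidad, obtenemos la aceleración: a(t) = 0. Derivando la aceleración, obtenemos la sacudida: j(t) = 0. Usando j(t) = 0 y sustituyendo t = 3, encontramos j = 0.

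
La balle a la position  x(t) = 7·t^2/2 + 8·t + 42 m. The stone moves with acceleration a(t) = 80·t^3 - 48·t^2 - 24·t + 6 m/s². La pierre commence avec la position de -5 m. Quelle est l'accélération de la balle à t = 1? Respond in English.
To solve this, we need to take 2 derivatives of our position equation x(t) = 7·t^2/2 + 8·t + 42. Taking d/dt of x(t), we find v(t) = 7·t + 8. Differentiating velocity, we get acceleration: a(t) = 7. We have acceleration a(t) = 7. Substituting t = 1: a(1) = 7.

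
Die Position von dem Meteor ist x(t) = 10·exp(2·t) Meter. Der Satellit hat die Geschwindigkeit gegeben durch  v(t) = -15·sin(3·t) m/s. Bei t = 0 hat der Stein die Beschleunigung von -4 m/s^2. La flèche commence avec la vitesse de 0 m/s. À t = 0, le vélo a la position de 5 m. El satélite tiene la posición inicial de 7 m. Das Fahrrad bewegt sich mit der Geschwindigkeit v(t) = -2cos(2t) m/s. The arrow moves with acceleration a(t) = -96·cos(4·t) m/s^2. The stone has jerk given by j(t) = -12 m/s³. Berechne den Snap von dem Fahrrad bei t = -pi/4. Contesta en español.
Debemos derivar nuestra ecuación de la velocidad v(t) = -2·cos(2·t) 3 veces. La derivada de la velocidad da la aceleración: a(t) = 4·sin(2·t). Tomando d/dt de a(t), encontramos j(t) = 8·cos(2·t). Derivando la sacudida, obtenemos el snap: s(t) = -16·sin(2·t). Usando s(t) = -16·sin(2·t) y sustituyendo t = -pi/4, encontramos s = 16.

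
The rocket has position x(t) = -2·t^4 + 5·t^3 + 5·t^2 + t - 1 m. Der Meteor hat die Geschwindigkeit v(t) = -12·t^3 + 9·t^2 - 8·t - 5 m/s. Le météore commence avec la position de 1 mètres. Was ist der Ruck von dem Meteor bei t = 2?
Ausgehend von der Geschwindigkeit v(t) = -12·t^3 + 9·t^2 - 8·t - 5, nehmen wir 2 Ableitungen. Mit d/dt von v(t) finden wir a(t) = -36·t^2 + 18·t - 8. Die Ableitung von der Beschleunigung ergibt den Ruck: j(t) = 18 - 72·t. Aus der Gleichung für den Ruck j(t) = 18 - 72·t, setzen wir t = 2 ein und erhalten j = -126.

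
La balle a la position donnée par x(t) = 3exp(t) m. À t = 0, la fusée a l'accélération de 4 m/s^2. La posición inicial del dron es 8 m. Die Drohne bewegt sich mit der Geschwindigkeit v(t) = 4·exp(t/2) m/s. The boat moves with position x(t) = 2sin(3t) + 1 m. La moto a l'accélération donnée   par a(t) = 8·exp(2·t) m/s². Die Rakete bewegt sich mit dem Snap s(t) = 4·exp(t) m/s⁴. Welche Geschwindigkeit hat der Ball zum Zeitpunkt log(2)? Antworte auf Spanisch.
Debemos derivar nuestra ecuación de la posición x(t) = 3·exp(t) 1 vez. Derivando la posición, obtenemos la velocidad: v(t) = 3·exp(t). De la ecuación de la velocidad v(t) = 3·exp(t), sustituimos t = log(2) para obtener v = 6.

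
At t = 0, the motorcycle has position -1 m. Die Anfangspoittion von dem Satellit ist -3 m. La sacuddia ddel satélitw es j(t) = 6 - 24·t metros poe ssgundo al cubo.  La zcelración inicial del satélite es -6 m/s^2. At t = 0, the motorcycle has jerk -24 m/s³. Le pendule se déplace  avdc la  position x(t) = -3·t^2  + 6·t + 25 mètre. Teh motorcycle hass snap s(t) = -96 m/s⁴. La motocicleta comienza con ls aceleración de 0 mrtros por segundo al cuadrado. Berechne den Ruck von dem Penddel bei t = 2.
Ausgehend von der Position x(t) = -3·t^2 + 6·t + 25, nehmen wir 3 Ableitungen. Mit d/dt von x(t) finden wir v(t) = 6 - 6·t. Mit d/dt von v(t) finden wir a(t) = -6. Mit d/dt von a(t) finden wir j(t) = 0. Mit j(t) = 0 und Einsetzen von t = 2, finden wir j = 0.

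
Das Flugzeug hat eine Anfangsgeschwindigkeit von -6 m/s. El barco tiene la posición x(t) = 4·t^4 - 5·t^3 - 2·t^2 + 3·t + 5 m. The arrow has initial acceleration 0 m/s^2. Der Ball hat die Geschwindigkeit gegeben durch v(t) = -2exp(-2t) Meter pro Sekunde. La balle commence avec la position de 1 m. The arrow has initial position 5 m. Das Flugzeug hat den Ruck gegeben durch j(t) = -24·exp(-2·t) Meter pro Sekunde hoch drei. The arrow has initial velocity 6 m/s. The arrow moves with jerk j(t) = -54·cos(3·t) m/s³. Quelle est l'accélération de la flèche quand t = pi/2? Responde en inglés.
We must find the antiderivative of our jerk equation j(t) = -54·cos(3·t) 1 time. The antiderivative of jerk, with a(0) = 0, gives acceleration: a(t) = -18·sin(3·t). Using a(t) = -18·sin(3·t) and substituting t = pi/2, we find a = 18.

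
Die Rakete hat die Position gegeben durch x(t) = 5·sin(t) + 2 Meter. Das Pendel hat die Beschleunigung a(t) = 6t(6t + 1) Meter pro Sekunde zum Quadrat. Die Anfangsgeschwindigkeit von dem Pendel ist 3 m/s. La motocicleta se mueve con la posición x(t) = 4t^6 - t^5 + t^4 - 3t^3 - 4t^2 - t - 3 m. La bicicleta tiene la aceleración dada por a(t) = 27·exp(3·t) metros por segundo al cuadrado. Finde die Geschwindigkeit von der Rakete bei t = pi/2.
Um dies zu lösen, müssen wir 1 Ableitung unserer Gleichung für die Position x(t) = 5·sin(t) + 2 nehmen. Mit d/dt von x(t) finden wir v(t) = 5·cos(t). Wir haben die Geschwindigkeit v(t) = 5·cos(t). Durch Einsetzen von t = pi/2: v(pi/2) = 0.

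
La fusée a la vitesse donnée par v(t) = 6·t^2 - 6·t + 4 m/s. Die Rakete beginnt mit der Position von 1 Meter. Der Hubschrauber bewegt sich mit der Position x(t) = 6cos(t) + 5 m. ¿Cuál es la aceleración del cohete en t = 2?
Para resolver esto, necesitamos tomar 1 derivada de nuestra ecuación de la velocidad v(t) = 6·t^2 - 6·t + 4. La derivada de la velocidad da la aceleración: a(t) = 12·t - 6. Tenemos la aceleración a(t) = 12·t - 6. Sustituyendo t = 2: a(2) = 18.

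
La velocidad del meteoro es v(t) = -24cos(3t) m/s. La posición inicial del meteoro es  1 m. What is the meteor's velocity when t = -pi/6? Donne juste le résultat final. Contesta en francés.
À t = -pi/6, v = 0.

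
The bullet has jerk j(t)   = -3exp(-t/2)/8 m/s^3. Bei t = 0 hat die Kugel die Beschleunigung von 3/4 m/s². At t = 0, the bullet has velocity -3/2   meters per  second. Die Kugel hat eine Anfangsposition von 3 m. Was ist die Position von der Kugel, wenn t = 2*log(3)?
Wir müssen das Integral unserer Gleichung für den Ruck j(t) = -3·exp(-t/2)/8 3-mal finden. Mit ∫j(t)dt und Anwendung von a(0) = 3/4, finden wir a(t) = 3·exp(-t/2)/4. Durch Integration von der Beschleunigung und Verwendung der Anfangsbedingung v(0) = -3/2, erhalten wir v(t) = -3·exp(-t/2)/2. Mit ∫v(t)dt und Anwendung von x(0) = 3, finden wir x(t) = 3·exp(-t/2). Mit x(t) = 3·exp(-t/2) und Einsetzen von t = 2*log(3), finden wir x = 1.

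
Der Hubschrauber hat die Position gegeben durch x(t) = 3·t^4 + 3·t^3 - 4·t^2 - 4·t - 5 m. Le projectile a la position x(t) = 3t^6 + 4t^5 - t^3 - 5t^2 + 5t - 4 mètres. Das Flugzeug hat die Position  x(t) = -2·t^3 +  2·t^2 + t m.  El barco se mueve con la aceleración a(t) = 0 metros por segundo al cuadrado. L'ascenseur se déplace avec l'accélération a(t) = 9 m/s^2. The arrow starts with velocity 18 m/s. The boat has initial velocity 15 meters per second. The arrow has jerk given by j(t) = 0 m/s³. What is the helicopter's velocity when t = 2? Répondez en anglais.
Starting from position x(t) = 3·t^4 + 3·t^3 - 4·t^2 - 4·t - 5, we take 1 derivative. Differentiating position, we get velocity: v(t) = 12·t^3 + 9·t^2 - 8·t - 4. Using v(t) = 12·t^3 + 9·t^2 - 8·t - 4 and substituting t = 2, we find v = 112.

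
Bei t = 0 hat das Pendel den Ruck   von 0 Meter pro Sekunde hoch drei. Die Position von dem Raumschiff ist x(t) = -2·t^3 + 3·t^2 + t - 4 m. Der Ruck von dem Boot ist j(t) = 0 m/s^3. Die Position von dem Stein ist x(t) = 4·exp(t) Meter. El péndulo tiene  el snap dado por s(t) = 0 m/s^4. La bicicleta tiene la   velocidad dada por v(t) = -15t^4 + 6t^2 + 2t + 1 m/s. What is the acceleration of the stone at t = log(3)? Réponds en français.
En partant de la position x(t) = 4·exp(t), nous prenons 2 dérivées. En dérivant la position, nous obtenons la vitesse: v(t) = 4·exp(t). En dérivant la vitesse, nous obtenons l'accélération: a(t) = 4·exp(t). En utilisant a(t) = 4·exp(t) et en substituant t = log(3), nous trouvons a = 12.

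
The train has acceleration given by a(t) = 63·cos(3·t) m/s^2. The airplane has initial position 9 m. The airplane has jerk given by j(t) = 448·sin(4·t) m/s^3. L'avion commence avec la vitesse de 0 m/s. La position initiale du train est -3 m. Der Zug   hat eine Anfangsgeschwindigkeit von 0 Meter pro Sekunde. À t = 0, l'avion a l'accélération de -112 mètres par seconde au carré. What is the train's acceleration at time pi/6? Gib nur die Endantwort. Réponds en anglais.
The answer is 0.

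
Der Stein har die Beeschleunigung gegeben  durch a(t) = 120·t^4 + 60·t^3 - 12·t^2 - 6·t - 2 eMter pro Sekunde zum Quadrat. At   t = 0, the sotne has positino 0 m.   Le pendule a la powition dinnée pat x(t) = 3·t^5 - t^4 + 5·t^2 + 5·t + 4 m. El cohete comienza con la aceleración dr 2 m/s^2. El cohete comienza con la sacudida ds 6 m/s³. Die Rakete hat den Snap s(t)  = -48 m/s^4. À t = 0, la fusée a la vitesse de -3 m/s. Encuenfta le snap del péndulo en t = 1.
Debemos derivar nuestra ecuación de la posición x(t) = 3·t^5 - t^4 + 5·t^2 + 5·t + 4 4 veces. Tomando d/dt de x(t), encontramos v(t) = 15·t^4 - 4·t^3 + 10·t + 5. Derivando la velocidad, obtenemos la aceleración: a(t) = 60·t^3 - 12·t^2 + 10. La derivada de la aceleración da la sacudida: j(t) = 180·t^2 - 24·t. La derivada de la sacudida da el snap: s(t) = 360·t - 24. Usando s(t) = 360·t - 24 y sustituyendo t = 1, encontramos s = 336.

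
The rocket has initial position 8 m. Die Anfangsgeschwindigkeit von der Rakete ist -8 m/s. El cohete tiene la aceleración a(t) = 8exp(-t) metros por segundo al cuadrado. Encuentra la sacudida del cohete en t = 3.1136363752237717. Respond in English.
We must differentiate our acceleration equation a(t) = 8·exp(-t) 1 time. The derivative of acceleration gives jerk: j(t) = -8·exp(-t). Using j(t) = -8·exp(-t) and substituting t = 3.1136363752237717, we find j = -0.355512512467483.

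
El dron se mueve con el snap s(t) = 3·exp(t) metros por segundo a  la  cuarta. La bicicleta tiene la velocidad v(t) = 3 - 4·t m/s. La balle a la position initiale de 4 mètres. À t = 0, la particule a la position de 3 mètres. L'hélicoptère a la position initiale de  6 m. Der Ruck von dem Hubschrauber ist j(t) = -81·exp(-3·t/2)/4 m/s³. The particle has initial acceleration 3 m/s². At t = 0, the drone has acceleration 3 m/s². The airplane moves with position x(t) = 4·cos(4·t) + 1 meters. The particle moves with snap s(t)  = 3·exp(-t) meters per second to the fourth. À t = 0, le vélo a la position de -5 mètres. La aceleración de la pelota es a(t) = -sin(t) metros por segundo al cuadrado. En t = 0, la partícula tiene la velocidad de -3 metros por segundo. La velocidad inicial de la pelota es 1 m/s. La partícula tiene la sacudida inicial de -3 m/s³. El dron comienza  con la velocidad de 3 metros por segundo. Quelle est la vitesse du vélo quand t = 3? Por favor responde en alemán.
Wir haben die Geschwindigkeit v(t) = 3 - 4·t. Durch Einsetzen von t = 3: v(3) = -9.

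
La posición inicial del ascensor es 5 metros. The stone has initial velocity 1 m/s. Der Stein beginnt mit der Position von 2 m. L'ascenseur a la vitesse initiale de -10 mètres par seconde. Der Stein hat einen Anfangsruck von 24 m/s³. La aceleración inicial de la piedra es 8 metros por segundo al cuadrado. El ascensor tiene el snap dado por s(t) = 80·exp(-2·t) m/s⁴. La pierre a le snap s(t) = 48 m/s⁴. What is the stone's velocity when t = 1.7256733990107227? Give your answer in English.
To find the answer, we compute 3 antiderivatives of s(t) = 48. The integral of snap, with j(0) = 24, gives jerk: j(t) = 48·t + 24. Taking ∫j(t)dt and applying a(0) = 8, we find a(t) = 24·t^2 + 24·t + 8. The antiderivative of acceleration is velocity. Using v(0) = 1, we get v(t) = 8·t^3 + 12·t^2 + 8·t + 1. Using v(t) = 8·t^3 + 12·t^2 + 8·t + 1 and substituting t = 1.7256733990107227, we find v = 91.6525059190199.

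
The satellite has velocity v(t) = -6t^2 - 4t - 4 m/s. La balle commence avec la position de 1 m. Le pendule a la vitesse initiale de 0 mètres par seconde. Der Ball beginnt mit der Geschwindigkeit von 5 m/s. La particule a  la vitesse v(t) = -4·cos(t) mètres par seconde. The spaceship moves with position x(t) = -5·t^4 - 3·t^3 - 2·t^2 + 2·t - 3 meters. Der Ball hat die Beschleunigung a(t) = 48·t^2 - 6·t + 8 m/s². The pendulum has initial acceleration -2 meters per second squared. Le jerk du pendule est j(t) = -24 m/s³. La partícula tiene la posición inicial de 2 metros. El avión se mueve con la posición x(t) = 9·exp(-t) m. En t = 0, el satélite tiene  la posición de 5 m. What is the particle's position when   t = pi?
Starting from velocity v(t) = -4·cos(t), we take 1 antiderivative. Finding the antiderivative of v(t) and using x(0) = 2: x(t) = 2 - 4·sin(t). We have position x(t) = 2 - 4·sin(t). Substituting t = pi: x(pi) = 2.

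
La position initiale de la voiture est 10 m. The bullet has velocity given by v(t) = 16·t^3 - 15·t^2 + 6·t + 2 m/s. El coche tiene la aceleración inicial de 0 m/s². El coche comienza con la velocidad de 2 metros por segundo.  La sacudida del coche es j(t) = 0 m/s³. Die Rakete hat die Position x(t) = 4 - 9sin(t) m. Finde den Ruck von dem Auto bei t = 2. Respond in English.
We have jerk j(t) = 0. Substituting t = 2: j(2) = 0.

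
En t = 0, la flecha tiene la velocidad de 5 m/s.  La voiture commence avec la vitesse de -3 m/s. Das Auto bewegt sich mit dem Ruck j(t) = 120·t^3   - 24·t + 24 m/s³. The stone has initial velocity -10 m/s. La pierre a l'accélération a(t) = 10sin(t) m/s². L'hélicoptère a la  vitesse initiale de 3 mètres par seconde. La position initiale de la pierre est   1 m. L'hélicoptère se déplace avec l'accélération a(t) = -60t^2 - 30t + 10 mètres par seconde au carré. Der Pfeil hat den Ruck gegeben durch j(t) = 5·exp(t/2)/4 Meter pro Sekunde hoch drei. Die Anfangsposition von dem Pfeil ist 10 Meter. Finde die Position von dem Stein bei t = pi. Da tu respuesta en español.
Para resolver esto, necesitamos tomar 2 antiderivadas de nuestra ecuación de la aceleración a(t) = 10·sin(t). Integrando la aceleración y usando la condición inicial v(0) = -10, obtenemos v(t) = -10·cos(t). Tomando ∫v(t)dt y aplicando x(0) = 1, encontramos x(t) = 1 - 10·sin(t). Tenemos la posición x(t) = 1 - 10·sin(t). Sustituyendo t = pi: x(pi) = 1.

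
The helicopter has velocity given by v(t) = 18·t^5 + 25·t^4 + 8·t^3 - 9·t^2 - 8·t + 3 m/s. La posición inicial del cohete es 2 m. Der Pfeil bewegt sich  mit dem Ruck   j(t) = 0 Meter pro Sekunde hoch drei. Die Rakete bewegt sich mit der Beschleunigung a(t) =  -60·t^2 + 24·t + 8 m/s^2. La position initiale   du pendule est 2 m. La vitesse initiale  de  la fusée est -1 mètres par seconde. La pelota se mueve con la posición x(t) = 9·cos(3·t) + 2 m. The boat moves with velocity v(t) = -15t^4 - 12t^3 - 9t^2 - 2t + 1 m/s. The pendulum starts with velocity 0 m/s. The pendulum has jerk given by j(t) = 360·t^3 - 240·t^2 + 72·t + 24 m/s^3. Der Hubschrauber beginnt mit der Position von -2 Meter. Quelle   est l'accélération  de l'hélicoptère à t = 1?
Nous devons dériver notre équation de la vitesse v(t) = 18·t^5 + 25·t^4 + 8·t^3 - 9·t^2 - 8·t + 3 1 fois. La dérivée de la vitesse donne l'accélération: a(t) = 90·t^4 + 100·t^3 + 24·t^2 - 18·t - 8. De l'équation de l'accélération a(t) = 90·t^4 + 100·t^3 + 24·t^2 - 18·t - 8, nous substituons t = 1 pour obtenir a = 188.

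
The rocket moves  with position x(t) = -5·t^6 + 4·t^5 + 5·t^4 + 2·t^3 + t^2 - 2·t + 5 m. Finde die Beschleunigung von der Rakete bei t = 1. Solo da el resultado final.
a(1) = 4.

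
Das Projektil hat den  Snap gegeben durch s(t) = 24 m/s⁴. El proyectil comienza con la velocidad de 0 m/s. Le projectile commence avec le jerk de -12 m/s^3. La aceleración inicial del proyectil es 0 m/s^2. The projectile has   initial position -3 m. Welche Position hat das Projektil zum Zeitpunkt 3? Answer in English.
To solve this, we need to take 4 antiderivatives of our snap equation s(t) = 24. The antiderivative of snap, with j(0) = -12, gives jerk: j(t) = 24·t - 12. Integrating jerk and using the initial condition a(0) = 0, we get a(t) = 12·t·(t - 1). The antiderivative of acceleration is velocity. Using v(0) = 0, we get v(t) = t^2·(4·t - 6). The antiderivative of velocity, with x(0) = -3, gives position: x(t) = t^4 - 2·t^3 - 3. Using x(t) = t^4 - 2·t^3 - 3 and substituting t = 3, we find x = 24.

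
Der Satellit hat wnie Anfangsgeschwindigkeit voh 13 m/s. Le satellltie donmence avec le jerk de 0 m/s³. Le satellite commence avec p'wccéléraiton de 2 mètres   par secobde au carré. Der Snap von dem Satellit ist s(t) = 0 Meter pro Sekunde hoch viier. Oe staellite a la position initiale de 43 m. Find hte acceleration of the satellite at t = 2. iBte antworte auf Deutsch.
Ausgehend von dem Snap s(t) = 0, nehmen wir 2 Stammfunktionen. Durch Integration von dem Snap und Verwendung der Anfangsbedingung j(0) = 0, erhalten wir j(t) = 0. Mit ∫j(t)dt und Anwendung von a(0) = 2, finden wir a(t) = 2. Mit a(t) = 2 und Einsetzen von t = 2, finden wir a = 2.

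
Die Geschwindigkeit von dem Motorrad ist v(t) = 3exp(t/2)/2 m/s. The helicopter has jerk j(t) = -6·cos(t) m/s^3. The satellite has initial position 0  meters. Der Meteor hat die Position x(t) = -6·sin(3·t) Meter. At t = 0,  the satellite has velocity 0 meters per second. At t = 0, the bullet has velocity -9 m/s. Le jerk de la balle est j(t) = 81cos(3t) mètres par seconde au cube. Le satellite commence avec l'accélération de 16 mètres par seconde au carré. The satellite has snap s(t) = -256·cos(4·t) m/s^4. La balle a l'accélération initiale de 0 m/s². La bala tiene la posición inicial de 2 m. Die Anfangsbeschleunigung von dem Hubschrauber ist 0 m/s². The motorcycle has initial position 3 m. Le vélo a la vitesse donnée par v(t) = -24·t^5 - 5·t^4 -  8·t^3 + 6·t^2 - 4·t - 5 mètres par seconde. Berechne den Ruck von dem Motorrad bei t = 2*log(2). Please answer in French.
Nous devons dériver notre équation de la vitesse v(t) = 3·exp(t/2)/2 2 fois. La dérivée de la vitesse donne l'accélération: a(t) = 3·exp(t/2)/4. En dérivant l'accélération, nous obtenons le jerk: j(t) = 3·exp(t/2)/8. Nous avons le jerk j(t) = 3·exp(t/2)/8. En substituant t = 2*log(2): j(2*log(2)) = 3/4.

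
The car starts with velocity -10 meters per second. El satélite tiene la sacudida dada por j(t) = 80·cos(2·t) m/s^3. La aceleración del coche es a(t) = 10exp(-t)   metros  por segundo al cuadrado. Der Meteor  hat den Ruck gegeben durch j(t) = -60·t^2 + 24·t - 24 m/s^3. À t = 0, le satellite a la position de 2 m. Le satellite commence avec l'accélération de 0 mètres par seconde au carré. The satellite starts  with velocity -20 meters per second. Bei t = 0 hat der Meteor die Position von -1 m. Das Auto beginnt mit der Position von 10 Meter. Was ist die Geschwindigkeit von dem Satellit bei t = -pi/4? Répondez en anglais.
To find the answer, we compute 2 antiderivatives of j(t) = 80·cos(2·t). The antiderivative of jerk is acceleration. Using a(0) = 0, we get a(t) = 40·sin(2·t). The antiderivative of acceleration is velocity. Using v(0) = -20, we get v(t) = -20·cos(2·t). Using v(t) = -20·cos(2·t) and substituting t = -pi/4, we find v = 0.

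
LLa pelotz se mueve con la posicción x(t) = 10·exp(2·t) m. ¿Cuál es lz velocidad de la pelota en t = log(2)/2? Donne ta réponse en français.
Pour résoudre ceci, nous devons prendre 1 dérivée de notre équation de la position x(t) = 10·exp(2·t). En prenant d/dt de x(t), nous trouvons v(t) = 20·exp(2·t). Nous avons la vitesse v(t) = 20·exp(2·t). En substituant t = log(2)/2: v(log(2)/2) = 40.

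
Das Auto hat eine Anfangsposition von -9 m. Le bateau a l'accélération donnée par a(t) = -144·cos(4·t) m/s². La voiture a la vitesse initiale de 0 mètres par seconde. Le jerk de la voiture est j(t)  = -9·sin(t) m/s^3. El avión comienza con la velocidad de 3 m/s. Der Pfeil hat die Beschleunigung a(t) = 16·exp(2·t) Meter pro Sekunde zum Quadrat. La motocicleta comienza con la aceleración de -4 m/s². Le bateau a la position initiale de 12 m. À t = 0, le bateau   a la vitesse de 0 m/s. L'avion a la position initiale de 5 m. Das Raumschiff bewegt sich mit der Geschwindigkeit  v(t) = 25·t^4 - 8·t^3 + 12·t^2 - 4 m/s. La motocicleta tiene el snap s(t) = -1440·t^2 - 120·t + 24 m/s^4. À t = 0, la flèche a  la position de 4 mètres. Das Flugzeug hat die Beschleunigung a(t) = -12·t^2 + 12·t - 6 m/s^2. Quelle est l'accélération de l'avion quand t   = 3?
Nous avons l'accélération a(t) = -12·t^2 + 12·t - 6. En substituant t = 3: a(3) = -78.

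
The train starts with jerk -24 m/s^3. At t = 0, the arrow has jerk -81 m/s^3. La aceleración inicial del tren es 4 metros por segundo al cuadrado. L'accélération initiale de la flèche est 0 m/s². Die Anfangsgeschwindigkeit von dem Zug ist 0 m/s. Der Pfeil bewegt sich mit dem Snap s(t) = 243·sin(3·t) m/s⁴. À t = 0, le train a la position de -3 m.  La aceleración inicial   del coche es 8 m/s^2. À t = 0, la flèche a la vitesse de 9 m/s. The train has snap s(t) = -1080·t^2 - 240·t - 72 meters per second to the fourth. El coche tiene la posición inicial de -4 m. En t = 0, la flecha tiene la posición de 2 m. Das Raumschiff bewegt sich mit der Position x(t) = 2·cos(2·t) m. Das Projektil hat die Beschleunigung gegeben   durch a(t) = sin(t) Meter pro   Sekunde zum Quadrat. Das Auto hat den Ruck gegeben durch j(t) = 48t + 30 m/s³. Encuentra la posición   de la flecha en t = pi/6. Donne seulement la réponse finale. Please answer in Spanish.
La respuesta es 5.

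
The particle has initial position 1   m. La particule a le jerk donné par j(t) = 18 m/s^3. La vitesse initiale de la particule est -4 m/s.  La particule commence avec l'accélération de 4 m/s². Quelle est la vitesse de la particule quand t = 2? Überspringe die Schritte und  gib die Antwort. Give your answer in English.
The answer is 40.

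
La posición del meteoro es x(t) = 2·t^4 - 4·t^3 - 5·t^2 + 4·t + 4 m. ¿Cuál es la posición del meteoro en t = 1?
Tenemos la posición x(t) = 2·t^4 - 4·t^3 - 5·t^2 + 4·t + 4. Sustituyendo t = 1: x(1) = 1.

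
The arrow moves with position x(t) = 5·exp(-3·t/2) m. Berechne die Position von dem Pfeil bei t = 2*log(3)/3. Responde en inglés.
From the given position equation x(t) = 5·exp(-3·t/2), we substitute t = 2*log(3)/3 to get x = 5/3.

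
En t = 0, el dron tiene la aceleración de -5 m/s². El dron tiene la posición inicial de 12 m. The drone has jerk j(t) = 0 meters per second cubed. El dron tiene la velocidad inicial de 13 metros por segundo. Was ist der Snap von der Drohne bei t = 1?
Wir müssen unsere Gleichung für den Ruck j(t) = 0 1-mal ableiten. Durch Ableiten von dem Ruck erhalten wir den Snap: s(t) = 0. Mit s(t) = 0 und Einsetzen von t = 1, finden wir s = 0.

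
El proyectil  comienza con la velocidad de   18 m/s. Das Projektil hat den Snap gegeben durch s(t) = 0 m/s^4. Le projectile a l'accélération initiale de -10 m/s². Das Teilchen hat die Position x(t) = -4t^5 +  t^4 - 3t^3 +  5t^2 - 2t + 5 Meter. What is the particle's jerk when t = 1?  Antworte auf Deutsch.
Ausgehend von der Position x(t) = -4·t^5 + t^4 - 3·t^3 + 5·t^2 - 2·t + 5, nehmen wir 3 Ableitungen. Durch Ableiten von der Position erhalten wir die Geschwindigkeit: v(t) = -20·t^4 + 4·t^3 - 9·t^2 + 10·t - 2. Durch Ableiten von der Geschwindigkeit erhalten wir die Beschleunigung: a(t) = -80·t^3 + 12·t^2 - 18·t + 10. Die Ableitung von der Beschleunigung ergibt den Ruck: j(t) = -240·t^2 + 24·t - 18. Wir haben den Ruck j(t) = -240·t^2 + 24·t - 18. Durch Einsetzen von t = 1: j(1) = -234.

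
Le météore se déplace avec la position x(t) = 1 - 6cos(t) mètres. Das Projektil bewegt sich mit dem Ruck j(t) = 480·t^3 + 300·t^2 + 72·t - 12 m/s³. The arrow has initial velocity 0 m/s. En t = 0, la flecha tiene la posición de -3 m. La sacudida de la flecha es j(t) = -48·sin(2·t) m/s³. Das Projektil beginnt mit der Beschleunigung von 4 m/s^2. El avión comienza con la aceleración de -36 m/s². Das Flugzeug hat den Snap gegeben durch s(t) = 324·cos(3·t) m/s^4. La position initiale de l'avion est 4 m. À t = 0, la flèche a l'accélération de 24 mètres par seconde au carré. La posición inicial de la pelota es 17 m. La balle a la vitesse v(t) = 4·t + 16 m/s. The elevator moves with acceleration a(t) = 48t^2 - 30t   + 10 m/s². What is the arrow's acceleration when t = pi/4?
We must find the integral of our jerk equation j(t) = -48·sin(2·t) 1 time. Taking ∫j(t)dt and applying a(0) = 24, we find a(t) = 24·cos(2·t). Using a(t) = 24·cos(2·t) and substituting t = pi/4, we find a = 0.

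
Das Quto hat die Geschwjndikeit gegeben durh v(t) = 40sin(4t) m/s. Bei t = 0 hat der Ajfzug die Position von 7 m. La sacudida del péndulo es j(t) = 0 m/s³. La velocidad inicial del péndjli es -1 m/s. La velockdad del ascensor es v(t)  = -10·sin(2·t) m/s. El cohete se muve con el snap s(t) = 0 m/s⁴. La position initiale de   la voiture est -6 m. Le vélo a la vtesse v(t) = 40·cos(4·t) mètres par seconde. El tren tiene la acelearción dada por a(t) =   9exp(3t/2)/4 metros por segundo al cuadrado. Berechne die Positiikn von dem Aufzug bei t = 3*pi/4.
Wir müssen die Stammfunktion unserer Gleichung für die Geschwindigkeit v(t) = -10·sin(2·t) 1-mal finden. Die Stammfunktion von der Geschwindigkeit ist die Position. Mit x(0) = 7 erhalten wir x(t) = 5·cos(2·t) + 2. Mit x(t) = 5·cos(2·t) + 2 und Einsetzen von t = 3*pi/4, finden wir x = 2.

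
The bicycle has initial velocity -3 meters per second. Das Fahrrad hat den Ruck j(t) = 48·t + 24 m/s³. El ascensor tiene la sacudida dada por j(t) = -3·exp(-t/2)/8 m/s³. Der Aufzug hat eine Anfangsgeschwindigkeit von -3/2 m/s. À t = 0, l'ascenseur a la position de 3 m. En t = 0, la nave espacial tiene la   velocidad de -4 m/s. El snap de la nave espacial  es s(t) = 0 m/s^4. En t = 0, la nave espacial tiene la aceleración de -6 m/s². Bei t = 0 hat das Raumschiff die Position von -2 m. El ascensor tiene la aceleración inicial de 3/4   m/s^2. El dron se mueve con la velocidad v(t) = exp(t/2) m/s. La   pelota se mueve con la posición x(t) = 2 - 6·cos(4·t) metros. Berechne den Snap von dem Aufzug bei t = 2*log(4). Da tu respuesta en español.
Para resolver esto, necesitamos tomar 1 derivada de nuestra ecuación de la sacudida j(t) = -3·exp(-t/2)/8. La derivada de la sacudida da el snap: s(t) = 3·exp(-t/2)/16. Usando s(t) = 3·exp(-t/2)/16 y sustituyendo t = 2*log(4), encontramos s = 3/64.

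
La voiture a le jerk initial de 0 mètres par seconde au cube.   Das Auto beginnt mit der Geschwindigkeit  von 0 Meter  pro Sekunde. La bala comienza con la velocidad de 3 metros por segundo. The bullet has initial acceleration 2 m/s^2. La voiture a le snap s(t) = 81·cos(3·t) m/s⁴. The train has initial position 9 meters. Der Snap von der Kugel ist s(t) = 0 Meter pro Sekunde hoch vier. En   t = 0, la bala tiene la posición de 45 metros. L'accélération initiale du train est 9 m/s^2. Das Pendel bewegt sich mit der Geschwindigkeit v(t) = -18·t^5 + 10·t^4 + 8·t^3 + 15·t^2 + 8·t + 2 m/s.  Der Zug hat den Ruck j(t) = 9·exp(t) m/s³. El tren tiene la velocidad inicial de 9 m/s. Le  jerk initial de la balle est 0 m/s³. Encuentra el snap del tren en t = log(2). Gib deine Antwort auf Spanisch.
Debemos derivar nuestra ecuación de la sacudida j(t) = 9·exp(t) 1 vez. Tomando d/dt de j(t), encontramos s(t) = 9·exp(t). De la ecuación del snap s(t) = 9·exp(t), sustituimos t = log(2) para obtener s = 18.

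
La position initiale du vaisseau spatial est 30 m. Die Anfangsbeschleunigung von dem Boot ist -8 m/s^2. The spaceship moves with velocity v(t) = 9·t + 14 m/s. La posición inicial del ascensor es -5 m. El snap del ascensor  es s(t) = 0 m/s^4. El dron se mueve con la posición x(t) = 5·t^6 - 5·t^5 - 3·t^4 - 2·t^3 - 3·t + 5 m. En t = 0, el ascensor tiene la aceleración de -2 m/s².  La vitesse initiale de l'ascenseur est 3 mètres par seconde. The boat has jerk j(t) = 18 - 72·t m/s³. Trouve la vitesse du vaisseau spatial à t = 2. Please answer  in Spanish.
De la ecuación de la velocidad v(t) = 9·t + 14, sustituimos t = 2 para obtener v = 32.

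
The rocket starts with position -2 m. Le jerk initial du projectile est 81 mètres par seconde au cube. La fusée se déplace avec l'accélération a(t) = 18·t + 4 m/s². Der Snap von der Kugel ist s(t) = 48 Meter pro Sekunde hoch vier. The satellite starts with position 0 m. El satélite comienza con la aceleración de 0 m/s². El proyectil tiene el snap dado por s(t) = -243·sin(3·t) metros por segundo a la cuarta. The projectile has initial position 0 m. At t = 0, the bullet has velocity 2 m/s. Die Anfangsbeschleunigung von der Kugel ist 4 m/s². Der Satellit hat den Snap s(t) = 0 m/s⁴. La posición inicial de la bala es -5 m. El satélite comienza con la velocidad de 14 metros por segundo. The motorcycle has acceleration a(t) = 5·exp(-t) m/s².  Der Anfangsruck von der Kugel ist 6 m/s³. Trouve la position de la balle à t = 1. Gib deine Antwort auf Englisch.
To find the answer, we compute 4 antiderivatives of s(t) = 48. The antiderivative of snap, with j(0) = 6, gives jerk: j(t) = 48·t + 6. Integrating jerk and using the initial condition a(0) = 4, we get a(t) = 24·t^2 + 6·t + 4. Integrating acceleration and using the initial condition v(0) = 2, we get v(t) = 8·t^3 + 3·t^2 + 4·t + 2. Integrating velocity and using the initial condition x(0) = -5, we get x(t) = 2·t^4 + t^3 + 2·t^2 + 2·t - 5. Using x(t) = 2·t^4 + t^3 + 2·t^2 + 2·t - 5 and substituting t = 1, we find x = 2.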